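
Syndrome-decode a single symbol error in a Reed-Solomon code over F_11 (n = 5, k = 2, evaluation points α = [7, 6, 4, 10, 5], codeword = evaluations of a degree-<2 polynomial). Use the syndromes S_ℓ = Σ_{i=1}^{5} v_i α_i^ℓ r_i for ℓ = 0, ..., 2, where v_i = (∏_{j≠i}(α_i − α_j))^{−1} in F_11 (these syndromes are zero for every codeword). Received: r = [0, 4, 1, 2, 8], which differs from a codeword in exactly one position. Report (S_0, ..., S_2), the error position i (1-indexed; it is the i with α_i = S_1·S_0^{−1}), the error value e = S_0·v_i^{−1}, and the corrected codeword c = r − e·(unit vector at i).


S = (10, 1, 10), error at position 4, error magnitude e = 3, c = [0, 4, 1, 10, 8].

Step 1: column multipliers v_i = (∏_{j≠i}(α_i − α_j))^{−1} mod 11.
  i = 1 (α = 7): (7−6)(7−4)(7−10)(7−5) = 1·3·(−3)·2 = −18 ≡ 4, so v_1 = 4^{−1} = 3 (mod 11).
  i = 2 (α = 6): (6−7)(6−4)(6−10)(6−5) = (−1)·2·(−4)·1 = 8 ≡ 8, so v_2 = 8^{−1} = 7 (mod 11).
  i = 3 (α = 4): (4−7)(4−6)(4−10)(4−5) = (−3)·(−2)·(−6)·(−1) = 36 ≡ 3, so v_3 = 3^{−1} = 4 (mod 11).
  i = 4 (α = 10): (10−7)(10−6)(10−4)(10−5) = 3·4·6·5 = 360 ≡ 8, so v_4 = 8^{−1} = 7 (mod 11).
  i = 5 (α = 5): (5−7)(5−6)(5−4)(5−10) = (−2)·(−1)·1·(−5) = −10 ≡ 1, so v_5 = 1^{−1} = 1 (mod 11).
  v = [3, 7, 4, 7, 1].
Step 2: syndromes of r = [0, 4, 1, 2, 8] (all sums mod 11).
  S_0 = Σ v_i r_i = 3·0 + 7·4 + 4·1 + 7·2 + 1·8 = 54 ≡ 10.
  S_1 = Σ v_i α_i r_i = 3·7·0 + 7·6·4 + 4·4·1 + 7·10·2 + 1·5·8 = 364 ≡ 1.
  α_i^2 mod 11 = [5, 3, 5, 1, 3].
  S_2 = Σ v_i α_i^2 r_i = 3·5·0 + 7·3·4 + 4·5·1 + 7·1·2 + 1·3·8 = 142 ≡ 10.
  S = (10, 1, 10) ≠ 0, so r is not a codeword (an error is present).
Step 3: locate the error. For a single error e at position i, S_ℓ = v_i·e·α_i^ℓ, so α_err = S_1/S_0.
  S_0^{−1} = 10^{−1} = 10 (mod 11), so α_err = 1·10 = 10 ≡ 10 = α_4. Error position i = 4.
  Consistency check: S_2/S_1 = 10·1 = 10 ≡ 10 = α_err ✓ (single-error assumption holds).
Step 4: error magnitude e = S_0/v_4 = S_0·∏_{j≠4}(α_4 − α_j) = 10·8 = 80 ≡ 3 (mod 11).
Step 5: correct position 4: c_4 = r_4 − e = 2 − 3 ≡ 10 (mod 11). Hence c = [0, 4, 1, 10, 8].
  Check: interpolating c through the α_i gives m(x) = 6 + 7·x (degree < 2) with m(α_i) = c_i for every i, so c is indeed a codeword.


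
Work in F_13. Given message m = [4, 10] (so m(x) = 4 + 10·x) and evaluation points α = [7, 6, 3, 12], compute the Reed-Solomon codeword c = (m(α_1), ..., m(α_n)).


c = [9, 12, 8, 7]

Message polynomial: m(x) = 4 + 10·x (mod 13).
For each evaluation point α_i, compute m(α_i) mod 13:
  α_1 = 7: Horner steps 10 → 9, so m(7) = 9.
  α_2 = 6: Horner steps 10 → 12, so m(6) = 12.
  α_3 = 3: Horner steps 10 → 8, so m(3) = 8.
  α_4 = 12: Horner steps 10 → 7, so m(12) = 7.
Codeword c = [9, 12, 8, 7] ∈ F_13^4.


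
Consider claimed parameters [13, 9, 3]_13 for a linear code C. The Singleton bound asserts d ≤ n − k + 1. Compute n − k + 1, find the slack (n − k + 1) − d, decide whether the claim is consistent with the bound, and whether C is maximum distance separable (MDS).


Singleton RHS = n − k + 1 = 5, slack = 2, bound satisfied, not MDS.

Singleton bound: d ≤ n − k + 1.
Here n = 13, k = 9, so n − k + 1 = 5.
Given d = 3, check d ≤ 5: YES.
Slack = (n − k + 1) − d = 2.
The code is NOT MDS (slack = 2 > 0).
Description: the claimed parameters are [13, 9, 3]_13; such a code would be non-MDS.


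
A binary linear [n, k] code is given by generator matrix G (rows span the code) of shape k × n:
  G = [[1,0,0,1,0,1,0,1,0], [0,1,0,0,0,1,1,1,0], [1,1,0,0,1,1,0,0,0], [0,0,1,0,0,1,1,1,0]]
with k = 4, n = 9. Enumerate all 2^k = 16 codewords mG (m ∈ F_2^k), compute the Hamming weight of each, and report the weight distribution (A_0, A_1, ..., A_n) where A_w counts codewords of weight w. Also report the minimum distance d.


Weight distribution: A_0 = 1, A_2 = 1, A_4 = 11, A_6 = 3. Minimum distance d = 2.

Enumerate all 2^4 = 16 messages m ∈ F_2^4.
For each, compute codeword c = mG in F_2^9, then tally its weight.
  m = 0000 → c = 000000000, weight = 0.
  m = 1000 → c = 100101010, weight = 4.
  m = 0100 → c = 010001110, weight = 4.
  m = 1100 → c = 110100100, weight = 4.
  m = 0010 → c = 110011000, weight = 4.
  m = 1010 → c = 010110010, weight = 4.
  m = 0110 → c = 100010110, weight = 4.
  m = 1110 → c = 000111100, weight = 4.
  m = 0001 → c = 001001110, weight = 4.
  m = 1001 → c = 101100100, weight = 4.
  m = 0101 → c = 011000000, weight = 2.
  m = 1101 → c = 111101010, weight = 6.
  m = 0011 → c = 111010110, weight = 6.
  m = 1011 → c = 011111100, weight = 6.
  m = 0111 → c = 101011000, weight = 4.
  m = 1111 → c = 001110010, weight = 4.
Tally weights:
  weight 0: 1 codewords.
  weight 2: 1 codewords.
  weight 4: 11 codewords.
  weight 6: 3 codewords.
Minimum distance d = smallest w > 0 with A_w > 0 = 2.
Sanity: Σ A_w = 16 = 2^4 = 16 ✓.


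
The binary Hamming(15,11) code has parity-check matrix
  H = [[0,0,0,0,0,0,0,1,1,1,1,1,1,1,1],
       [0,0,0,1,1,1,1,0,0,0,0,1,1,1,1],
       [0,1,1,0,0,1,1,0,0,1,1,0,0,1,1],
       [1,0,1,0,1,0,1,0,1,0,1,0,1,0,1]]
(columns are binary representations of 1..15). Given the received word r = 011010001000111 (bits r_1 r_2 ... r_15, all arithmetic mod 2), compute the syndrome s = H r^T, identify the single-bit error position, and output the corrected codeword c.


s = (0, 0, 0, 1)^T, error position = 1, corrected codeword c = 111010001000111

Compute s = H r^T mod 2 one row at a time:
  s_1 = 0 + 1 + 0 + 0 + 0 + 1 + 1 + 1 = 4 ≡ 0 (mod 2).
  s_2 = 0 + 1 + 0 + 0 + 0 + 1 + 1 + 1 = 4 ≡ 0 (mod 2).
  s_3 = 1 + 1 + 0 + 0 + 0 + 0 + 1 + 1 = 4 ≡ 0 (mod 2).
  s_4 = 0 + 1 + 1 + 0 + 1 + 0 + 1 + 1 = 5 ≡ 1 (mod 2).
s = (0, 0, 0, 1)^T — this equals column 1 of H (binary 0001), so error is at position 1.
Correct: flip bit 1 of r = 011010001000111 to get c = 111010001000111.


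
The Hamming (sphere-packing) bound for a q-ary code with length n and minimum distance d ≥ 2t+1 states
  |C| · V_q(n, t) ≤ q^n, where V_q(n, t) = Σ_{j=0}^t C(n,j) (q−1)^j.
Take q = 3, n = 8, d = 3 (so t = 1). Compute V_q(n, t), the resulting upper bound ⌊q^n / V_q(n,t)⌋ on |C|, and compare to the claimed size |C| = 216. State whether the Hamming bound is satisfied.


V_q(n, t) = 17, q^n = 6561, Hamming bound = 385, |C| = 216 ≤ bound (satisfied).

Step 1: Compute V_q(n, t) = Σ_{j=0}^1 C(n, j) (q−1)^j.
  j = 0: C(8,0)·(2)^0 = 1·1 = 1.
  j = 1: C(8,1)·(2)^1 = 8·2 = 16.
  V_q(n, t) = 1 + 16 = 17.
Step 2: q^n = 3^8 = 6561.
Step 3: Hamming bound ⌊q^n / V_q(n,t)⌋ = ⌊6561/17⌋ = 385.
Step 4: Compare |C| = 216 to 385: satisfied.
The claimed |C| lies below the Hamming bound.


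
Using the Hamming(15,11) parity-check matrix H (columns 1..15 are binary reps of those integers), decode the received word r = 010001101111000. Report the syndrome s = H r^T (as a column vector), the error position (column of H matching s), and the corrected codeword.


s = (0, 1, 1, 1)^T, error position = 7, corrected codeword c = 010001001111000

Compute s = H r^T mod 2 one row at a time:
  s_1 = 0 + 1 + 1 + 1 + 1 + 0 + 0 + 0 = 4 ≡ 0 (mod 2).
  s_2 = 0 + 0 + 1 + 1 + 1 + 0 + 0 + 0 = 3 ≡ 1 (mod 2).
  s_3 = 1 + 0 + 1 + 1 + 1 + 1 + 0 + 0 = 5 ≡ 1 (mod 2).
  s_4 = 0 + 0 + 0 + 1 + 1 + 1 + 0 + 0 = 3 ≡ 1 (mod 2).
s = (0, 1, 1, 1)^T — this equals column 7 of H (binary 0111), so error is at position 7.
Correct: flip bit 7 of r = 010001101111000 to get c = 010001001111000.


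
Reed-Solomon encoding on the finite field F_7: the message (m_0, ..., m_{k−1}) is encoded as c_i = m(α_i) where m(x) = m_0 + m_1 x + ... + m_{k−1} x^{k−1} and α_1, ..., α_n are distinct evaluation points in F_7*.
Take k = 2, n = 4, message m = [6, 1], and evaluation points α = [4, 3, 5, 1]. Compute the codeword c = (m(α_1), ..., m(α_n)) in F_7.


c = [3, 2, 4, 0]

Message polynomial: m(x) = 6 + 1·x (mod 7).
For each evaluation point α_i, compute m(α_i) mod 7:
  α_1 = 4: Horner steps 1 → 3, so m(4) = 3.
  α_2 = 3: Horner steps 1 → 2, so m(3) = 2.
  α_3 = 5: Horner steps 1 → 4, so m(5) = 4.
  α_4 = 1: Horner steps 1 → 0, so m(1) = 0.
Codeword c = [3, 2, 4, 0] ∈ F_7^4.


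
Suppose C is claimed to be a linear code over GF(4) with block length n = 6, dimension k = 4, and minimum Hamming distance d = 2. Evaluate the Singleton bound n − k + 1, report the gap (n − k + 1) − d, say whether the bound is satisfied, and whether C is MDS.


Singleton RHS = n − k + 1 = 3, slack = 1, bound satisfied, not MDS.

Singleton bound: d ≤ n − k + 1.
Here n = 6, k = 4, so n − k + 1 = 3.
Given d = 2, check d ≤ 3: YES.
Slack = (n − k + 1) − d = 1.
The code is NOT MDS (slack = 1 > 0).
Description: the claimed parameters are [6, 4, 2]_4; such a code would be non-MDS.


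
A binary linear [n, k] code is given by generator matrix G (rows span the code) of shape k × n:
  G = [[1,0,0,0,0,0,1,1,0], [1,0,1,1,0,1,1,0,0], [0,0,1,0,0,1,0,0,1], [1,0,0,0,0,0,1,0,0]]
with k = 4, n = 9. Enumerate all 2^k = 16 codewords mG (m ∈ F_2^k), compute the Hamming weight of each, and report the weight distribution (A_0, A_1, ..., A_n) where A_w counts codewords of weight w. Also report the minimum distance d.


Weight distribution: A_0 = 1, A_1 = 1, A_2 = 2, A_3 = 4, A_4 = 3, A_5 = 3, A_6 = 2. Minimum distance d = 1.

Enumerate all 2^4 = 16 messages m ∈ F_2^4.
For each, compute codeword c = mG in F_2^9, then tally its weight.
  m = 0000 → c = 000000000, weight = 0.
  m = 1000 → c = 100000110, weight = 3.
  m = 0100 → c = 101101100, weight = 5.
  m = 1100 → c = 001101010, weight = 4.
  m = 0010 → c = 001001001, weight = 3.
  m = 1010 → c = 101001111, weight = 6.
  m = 0110 → c = 100100101, weight = 4.
  m = 1110 → c = 000100011, weight = 3.
  m = 0001 → c = 100000100, weight = 2.
  m = 1001 → c = 000000010, weight = 1.
  m = 0101 → c = 001101000, weight = 3.
  m = 1101 → c = 101101110, weight = 6.
  m = 0011 → c = 101001101, weight = 5.
  m = 1011 → c = 001001011, weight = 4.
  m = 0111 → c = 000100001, weight = 2.
  m = 1111 → c = 100100111, weight = 5.
Tally weights:
  weight 0: 1 codewords.
  weight 1: 1 codewords.
  weight 2: 2 codewords.
  weight 3: 4 codewords.
  weight 4: 3 codewords.
  weight 5: 3 codewords.
  weight 6: 2 codewords.
Minimum distance d = smallest w > 0 with A_w > 0 = 1.
Sanity: Σ A_w = 16 = 2^4 = 16 ✓.


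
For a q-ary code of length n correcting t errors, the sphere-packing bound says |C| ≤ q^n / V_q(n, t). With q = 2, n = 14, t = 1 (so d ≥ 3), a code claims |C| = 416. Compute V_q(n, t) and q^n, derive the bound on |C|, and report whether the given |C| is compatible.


V_q(n, t) = 15, q^n = 16384, Hamming bound = 1092, |C| = 416 ≤ bound (satisfied).

Step 1: Compute V_q(n, t) = Σ_{j=0}^1 C(n, j) (q−1)^j.
  j = 0: C(14,0)·(1)^0 = 1·1 = 1.
  j = 1: C(14,1)·(1)^1 = 14·1 = 14.
  V_q(n, t) = 1 + 14 = 15.
Step 2: q^n = 2^14 = 16384.
Step 3: Hamming bound ⌊q^n / V_q(n,t)⌋ = ⌊16384/15⌋ = 1092.
Step 4: Compare |C| = 416 to 1092: satisfied.
The claimed |C| lies below the Hamming bound.


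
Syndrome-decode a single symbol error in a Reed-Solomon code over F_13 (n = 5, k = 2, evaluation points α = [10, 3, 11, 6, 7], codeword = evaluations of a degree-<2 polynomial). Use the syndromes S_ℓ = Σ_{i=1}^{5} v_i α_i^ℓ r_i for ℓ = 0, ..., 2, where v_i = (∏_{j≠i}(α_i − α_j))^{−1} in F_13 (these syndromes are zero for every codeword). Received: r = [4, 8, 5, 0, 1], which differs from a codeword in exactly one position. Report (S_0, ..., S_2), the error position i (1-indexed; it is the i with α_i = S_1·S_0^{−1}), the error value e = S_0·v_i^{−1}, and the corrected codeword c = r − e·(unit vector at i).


S = (7, 8, 11), error at position 2, error magnitude e = 11, c = [4, 10, 5, 0, 1].

Step 1: column multipliers v_i = (∏_{j≠i}(α_i − α_j))^{−1} mod 13.
  i = 1 (α = 10): (10−3)(10−11)(10−6)(10−7) = 7·(−1)·4·3 = −84 ≡ 7, so v_1 = 7^{−1} = 2 (mod 13).
  i = 2 (α = 3): (3−10)(3−11)(3−6)(3−7) = (−7)·(−8)·(−3)·(−4) = 672 ≡ 9, so v_2 = 9^{−1} = 3 (mod 13).
  i = 3 (α = 11): (11−10)(11−3)(11−6)(11−7) = 1·8·5·4 = 160 ≡ 4, so v_3 = 4^{−1} = 10 (mod 13).
  i = 4 (α = 6): (6−10)(6−3)(6−11)(6−7) = (−4)·3·(−5)·(−1) = −60 ≡ 5, so v_4 = 5^{−1} = 8 (mod 13).
  i = 5 (α = 7): (7−10)(7−3)(7−11)(7−6) = (−3)·4·(−4)·1 = 48 ≡ 9, so v_5 = 9^{−1} = 3 (mod 13).
  v = [2, 3, 10, 8, 3].
Step 2: syndromes of r = [4, 8, 5, 0, 1] (all sums mod 13).
  S_0 = Σ v_i r_i = 2·4 + 3·8 + 10·5 + 8·0 + 3·1 = 85 ≡ 7.
  S_1 = Σ v_i α_i r_i = 2·10·4 + 3·3·8 + 10·11·5 + 8·6·0 + 3·7·1 = 723 ≡ 8.
  α_i^2 mod 13 = [9, 9, 4, 10, 10].
  S_2 = Σ v_i α_i^2 r_i = 2·9·4 + 3·9·8 + 10·4·5 + 8·10·0 + 3·10·1 = 518 ≡ 11.
  S = (7, 8, 11) ≠ 0, so r is not a codeword (an error is present).
Step 3: locate the error. For a single error e at position i, S_ℓ = v_i·e·α_i^ℓ, so α_err = S_1/S_0.
  S_0^{−1} = 7^{−1} = 2 (mod 13), so α_err = 8·2 = 16 ≡ 3 = α_2. Error position i = 2.
  Consistency check: S_2/S_1 = 11·5 = 55 ≡ 3 = α_err ✓ (single-error assumption holds).
Step 4: error magnitude e = S_0/v_2 = S_0·∏_{j≠2}(α_2 − α_j) = 7·9 = 63 ≡ 11 (mod 13).
Step 5: correct position 2: c_2 = r_2 − e = 8 − 11 ≡ 10 (mod 13). Hence c = [4, 10, 5, 0, 1].
  Check: interpolating c through the α_i gives m(x) = 7 + 1·x (degree < 2) with m(α_i) = c_i for every i, so c is indeed a codeword.


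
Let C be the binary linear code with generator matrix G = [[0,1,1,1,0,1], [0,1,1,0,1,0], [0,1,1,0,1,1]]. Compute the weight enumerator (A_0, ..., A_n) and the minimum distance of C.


Weight distribution: A_0 = 1, A_1 = 1, A_2 = 1, A_3 = 3, A_4 = 2. Minimum distance d = 1.

Enumerate all 2^3 = 8 messages m ∈ F_2^3.
For each, compute codeword c = mG in F_2^6, then tally its weight.
  m = 000 → c = 000000, weight = 0.
  m = 100 → c = 011101, weight = 4.
  m = 010 → c = 011010, weight = 3.
  m = 110 → c = 000111, weight = 3.
  m = 001 → c = 011011, weight = 4.
  m = 101 → c = 000110, weight = 2.
  m = 011 → c = 000001, weight = 1.
  m = 111 → c = 011100, weight = 3.
Tally weights:
  weight 0: 1 codewords.
  weight 1: 1 codewords.
  weight 2: 1 codewords.
  weight 3: 3 codewords.
  weight 4: 2 codewords.
Minimum distance d = smallest w > 0 with A_w > 0 = 1.
Sanity: Σ A_w = 8 = 2^3 = 8 ✓.


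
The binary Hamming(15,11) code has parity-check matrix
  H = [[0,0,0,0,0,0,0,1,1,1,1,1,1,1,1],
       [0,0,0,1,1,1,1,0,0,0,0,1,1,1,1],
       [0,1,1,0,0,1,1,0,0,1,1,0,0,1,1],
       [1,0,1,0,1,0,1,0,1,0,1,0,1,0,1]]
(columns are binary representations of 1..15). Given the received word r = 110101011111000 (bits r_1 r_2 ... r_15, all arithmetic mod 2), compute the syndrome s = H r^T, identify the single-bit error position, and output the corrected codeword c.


s = (1, 1, 0, 1)^T, error position = 13, corrected codeword c = 110101011111100

Compute s = H r^T mod 2 one row at a time:
  s_1 = 1 + 1 + 1 + 1 + 1 + 0 + 0 + 0 = 5 ≡ 1 (mod 2).
  s_2 = 1 + 0 + 1 + 0 + 1 + 0 + 0 + 0 = 3 ≡ 1 (mod 2).
  s_3 = 1 + 0 + 1 + 0 + 1 + 1 + 0 + 0 = 4 ≡ 0 (mod 2).
  s_4 = 1 + 0 + 0 + 0 + 1 + 1 + 0 + 0 = 3 ≡ 1 (mod 2).
s = (1, 1, 0, 1)^T — this equals column 13 of H (binary 1101), so error is at position 13.
Correct: flip bit 13 of r = 110101011111000 to get c = 110101011111100.


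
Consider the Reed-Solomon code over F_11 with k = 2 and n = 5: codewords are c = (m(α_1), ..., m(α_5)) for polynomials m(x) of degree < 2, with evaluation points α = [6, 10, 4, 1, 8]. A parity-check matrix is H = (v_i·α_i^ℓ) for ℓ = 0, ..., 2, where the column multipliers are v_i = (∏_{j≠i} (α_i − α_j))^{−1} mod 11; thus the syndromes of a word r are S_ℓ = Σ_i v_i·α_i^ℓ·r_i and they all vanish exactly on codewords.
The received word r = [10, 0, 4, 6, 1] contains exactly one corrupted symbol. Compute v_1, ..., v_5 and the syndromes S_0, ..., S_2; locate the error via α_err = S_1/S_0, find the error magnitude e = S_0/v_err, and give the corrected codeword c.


S = (2, 5, 7), error at position 5, error magnitude e = 7, c = [10, 0, 4, 6, 5].

Step 1: column multipliers v_i = (∏_{j≠i}(α_i − α_j))^{−1} mod 11.
  i = 1 (α = 6): (6−10)(6−4)(6−1)(6−8) = (−4)·2·5·(−2) = 80 ≡ 3, so v_1 = 3^{−1} = 4 (mod 11).
  i = 2 (α = 10): (10−6)(10−4)(10−1)(10−8) = 4·6·9·2 = 432 ≡ 3, so v_2 = 3^{−1} = 4 (mod 11).
  i = 3 (α = 4): (4−6)(4−10)(4−1)(4−8) = (−2)·(−6)·3·(−4) = −144 ≡ 10, so v_3 = 10^{−1} = 10 (mod 11).
  i = 4 (α = 1): (1−6)(1−10)(1−4)(1−8) = (−5)·(−9)·(−3)·(−7) = 945 ≡ 10, so v_4 = 10^{−1} = 10 (mod 11).
  i = 5 (α = 8): (8−6)(8−10)(8−4)(8−1) = 2·(−2)·4·7 = −112 ≡ 9, so v_5 = 9^{−1} = 5 (mod 11).
  v = [4, 4, 10, 10, 5].
Step 2: syndromes of r = [10, 0, 4, 6, 1] (all sums mod 11).
  S_0 = Σ v_i r_i = 4·10 + 4·0 + 10·4 + 10·6 + 5·1 = 145 ≡ 2.
  S_1 = Σ v_i α_i r_i = 4·6·10 + 4·10·0 + 10·4·4 + 10·1·6 + 5·8·1 = 500 ≡ 5.
  α_i^2 mod 11 = [3, 1, 5, 1, 9].
  S_2 = Σ v_i α_i^2 r_i = 4·3·10 + 4·1·0 + 10·5·4 + 10·1·6 + 5·9·1 = 425 ≡ 7.
  S = (2, 5, 7) ≠ 0, so r is not a codeword (an error is present).
Step 3: locate the error. For a single error e at position i, S_ℓ = v_i·e·α_i^ℓ, so α_err = S_1/S_0.
  S_0^{−1} = 2^{−1} = 6 (mod 11), so α_err = 5·6 = 30 ≡ 8 = α_5. Error position i = 5.
  Consistency check: S_2/S_1 = 7·9 = 63 ≡ 8 = α_err ✓ (single-error assumption holds).
Step 4: error magnitude e = S_0/v_5 = S_0·∏_{j≠5}(α_5 − α_j) = 2·9 = 18 ≡ 7 (mod 11).
Step 5: correct position 5: c_5 = r_5 − e = 1 − 7 ≡ 5 (mod 11). Hence c = [10, 0, 4, 6, 5].
  Check: interpolating c through the α_i gives m(x) = 3 + 3·x (degree < 2) with m(α_i) = c_i for every i, so c is indeed a codeword.


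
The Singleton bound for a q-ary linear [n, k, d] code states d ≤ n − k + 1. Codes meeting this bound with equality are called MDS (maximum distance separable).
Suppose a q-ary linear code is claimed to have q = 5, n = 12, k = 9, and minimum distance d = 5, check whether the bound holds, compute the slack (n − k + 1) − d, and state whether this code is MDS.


Singleton RHS = n − k + 1 = 4, slack = -1, bound violated (no such code; not MDS).

Singleton bound: d ≤ n − k + 1.
Here n = 12, k = 9, so n − k + 1 = 4.
Given d = 5, check d ≤ 4: NO.
Slack = (n − k + 1) − d = -1.
The slack is negative: d = 5 exceeds n − k + 1 = 4 by 1, so the Singleton bound is violated and no linear [12, 9, 5]_5 code can exist. In particular it is not MDS (MDS requires d = n − k + 1 exactly).
Description: the claimed parameters are [12, 9, 5]_5; such a code would be impossible (violates the Singleton bound).


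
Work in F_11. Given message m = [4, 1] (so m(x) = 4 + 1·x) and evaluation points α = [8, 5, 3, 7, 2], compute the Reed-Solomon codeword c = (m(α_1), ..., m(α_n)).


c = [1, 9, 7, 0, 6]

Message polynomial: m(x) = 4 + 1·x (mod 11).
For each evaluation point α_i, compute m(α_i) mod 11:
  α_1 = 8: Horner steps 1 → 1, so m(8) = 1.
  α_2 = 5: Horner steps 1 → 9, so m(5) = 9.
  α_3 = 3: Horner steps 1 → 7, so m(3) = 7.
  α_4 = 7: Horner steps 1 → 0, so m(7) = 0.
  α_5 = 2: Horner steps 1 → 6, so m(2) = 6.
Codeword c = [1, 9, 7, 0, 6] ∈ F_11^5.


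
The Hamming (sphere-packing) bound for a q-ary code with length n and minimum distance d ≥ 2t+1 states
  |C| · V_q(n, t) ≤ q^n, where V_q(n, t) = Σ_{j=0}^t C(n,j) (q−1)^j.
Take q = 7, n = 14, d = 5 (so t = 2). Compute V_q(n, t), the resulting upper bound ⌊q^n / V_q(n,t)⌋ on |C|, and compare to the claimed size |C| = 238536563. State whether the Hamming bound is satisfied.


V_q(n, t) = 3361, q^n = 678223072849, Hamming bound = 201792047, |C| = 238536563 > bound (violated).

Step 1: Compute V_q(n, t) = Σ_{j=0}^2 C(n, j) (q−1)^j.
  j = 0: C(14,0)·(6)^0 = 1·1 = 1.
  j = 1: C(14,1)·(6)^1 = 14·6 = 84.
  j = 2: C(14,2)·(6)^2 = 91·36 = 3276.
  V_q(n, t) = 1 + 84 + 3276 = 3361.
Step 2: q^n = 7^14 = 678223072849.
Step 3: Hamming bound ⌊q^n / V_q(n,t)⌋ = ⌊678223072849/3361⌋ = 201792047.
Step 4: Compare |C| = 238536563 to 201792047: violated.
The claimed |C| lies above the Hamming bound, so no 7-ary code of length 14 with d ≥ 5 can have 238536563 codewords.


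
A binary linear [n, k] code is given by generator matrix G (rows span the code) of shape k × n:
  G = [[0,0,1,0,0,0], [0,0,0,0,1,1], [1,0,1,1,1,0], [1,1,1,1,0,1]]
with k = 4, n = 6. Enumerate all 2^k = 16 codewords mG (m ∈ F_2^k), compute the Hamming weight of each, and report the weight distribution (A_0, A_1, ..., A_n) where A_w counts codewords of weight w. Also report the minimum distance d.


Weight distribution: A_0 = 1, A_1 = 2, A_2 = 2, A_3 = 4, A_4 = 5, A_5 = 2. Minimum distance d = 1.

Enumerate all 2^4 = 16 messages m ∈ F_2^4.
For each, compute codeword c = mG in F_2^6, then tally its weight.
  m = 0000 → c = 000000, weight = 0.
  m = 1000 → c = 001000, weight = 1.
  m = 0100 → c = 000011, weight = 2.
  m = 1100 → c = 001011, weight = 3.
  m = 0010 → c = 101110, weight = 4.
  m = 1010 → c = 100110, weight = 3.
  m = 0110 → c = 101101, weight = 4.
  m = 1110 → c = 100101, weight = 3.
  m = 0001 → c = 111101, weight = 5.
  m = 1001 → c = 110101, weight = 4.
  m = 0101 → c = 111110, weight = 5.
  m = 1101 → c = 110110, weight = 4.
  m = 0011 → c = 010011, weight = 3.
  m = 1011 → c = 011011, weight = 4.
  m = 0111 → c = 010000, weight = 1.
  m = 1111 → c = 011000, weight = 2.
Tally weights:
  weight 0: 1 codewords.
  weight 1: 2 codewords.
  weight 2: 2 codewords.
  weight 3: 4 codewords.
  weight 4: 5 codewords.
  weight 5: 2 codewords.
Minimum distance d = smallest w > 0 with A_w > 0 = 1.
Sanity: Σ A_w = 16 = 2^4 = 16 ✓.


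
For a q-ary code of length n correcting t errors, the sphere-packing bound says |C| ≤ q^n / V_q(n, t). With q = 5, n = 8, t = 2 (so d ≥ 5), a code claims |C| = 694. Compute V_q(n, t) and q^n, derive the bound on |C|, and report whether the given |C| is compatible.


V_q(n, t) = 481, q^n = 390625, Hamming bound = 812, |C| = 694 ≤ bound (satisfied).

Step 1: Compute V_q(n, t) = Σ_{j=0}^2 C(n, j) (q−1)^j.
  j = 0: C(8,0)·(4)^0 = 1·1 = 1.
  j = 1: C(8,1)·(4)^1 = 8·4 = 32.
  j = 2: C(8,2)·(4)^2 = 28·16 = 448.
  V_q(n, t) = 1 + 32 + 448 = 481.
Step 2: q^n = 5^8 = 390625.
Step 3: Hamming bound ⌊q^n / V_q(n,t)⌋ = ⌊390625/481⌋ = 812.
Step 4: Compare |C| = 694 to 812: satisfied.
The claimed |C| lies below the Hamming bound.


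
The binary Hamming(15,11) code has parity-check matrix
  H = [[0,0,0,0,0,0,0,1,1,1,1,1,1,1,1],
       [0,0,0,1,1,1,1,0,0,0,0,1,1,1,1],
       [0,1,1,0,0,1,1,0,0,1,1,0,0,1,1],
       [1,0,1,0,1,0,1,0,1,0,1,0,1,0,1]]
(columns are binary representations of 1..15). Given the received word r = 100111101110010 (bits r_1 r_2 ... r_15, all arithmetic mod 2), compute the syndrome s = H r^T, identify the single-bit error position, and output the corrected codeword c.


s = (0, 1, 1, 1)^T, error position = 7, corrected codeword c = 100111001110010

Compute s = H r^T mod 2 one row at a time:
  s_1 = 0 + 1 + 1 + 1 + 0 + 0 + 1 + 0 = 4 ≡ 0 (mod 2).
  s_2 = 1 + 1 + 1 + 1 + 0 + 0 + 1 + 0 = 5 ≡ 1 (mod 2).
  s_3 = 0 + 0 + 1 + 1 + 1 + 1 + 1 + 0 = 5 ≡ 1 (mod 2).
  s_4 = 1 + 0 + 1 + 1 + 1 + 1 + 0 + 0 = 5 ≡ 1 (mod 2).
s = (0, 1, 1, 1)^T — this equals column 7 of H (binary 0111), so error is at position 7.
Correct: flip bit 7 of r = 100111101110010 to get c = 100111001110010.


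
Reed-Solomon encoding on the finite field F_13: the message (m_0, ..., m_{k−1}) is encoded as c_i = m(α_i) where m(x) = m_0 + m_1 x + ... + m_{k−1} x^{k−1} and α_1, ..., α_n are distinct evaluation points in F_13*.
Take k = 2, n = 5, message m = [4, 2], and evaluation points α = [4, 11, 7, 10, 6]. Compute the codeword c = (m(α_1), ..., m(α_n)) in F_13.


c = [12, 0, 5, 11, 3]

Message polynomial: m(x) = 4 + 2·x (mod 13).
For each evaluation point α_i, compute m(α_i) mod 13:
  α_1 = 4: Horner steps 2 → 12, so m(4) = 12.
  α_2 = 11: Horner steps 2 → 0, so m(11) = 0.
  α_3 = 7: Horner steps 2 → 5, so m(7) = 5.
  α_4 = 10: Horner steps 2 → 11, so m(10) = 11.
  α_5 = 6: Horner steps 2 → 3, so m(6) = 3.
Codeword c = [12, 0, 5, 11, 3] ∈ F_13^5.


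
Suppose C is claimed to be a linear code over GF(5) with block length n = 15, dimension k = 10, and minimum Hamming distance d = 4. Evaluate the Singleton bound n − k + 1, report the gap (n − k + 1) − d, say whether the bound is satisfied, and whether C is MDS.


Singleton RHS = n − k + 1 = 6, slack = 2, bound satisfied, not MDS.

Singleton bound: d ≤ n − k + 1.
Here n = 15, k = 10, so n − k + 1 = 6.
Given d = 4, check d ≤ 6: YES.
Slack = (n − k + 1) − d = 2.
The code is NOT MDS (slack = 2 > 0).
Description: the claimed parameters are [15, 10, 4]_5; such a code would be non-MDS.


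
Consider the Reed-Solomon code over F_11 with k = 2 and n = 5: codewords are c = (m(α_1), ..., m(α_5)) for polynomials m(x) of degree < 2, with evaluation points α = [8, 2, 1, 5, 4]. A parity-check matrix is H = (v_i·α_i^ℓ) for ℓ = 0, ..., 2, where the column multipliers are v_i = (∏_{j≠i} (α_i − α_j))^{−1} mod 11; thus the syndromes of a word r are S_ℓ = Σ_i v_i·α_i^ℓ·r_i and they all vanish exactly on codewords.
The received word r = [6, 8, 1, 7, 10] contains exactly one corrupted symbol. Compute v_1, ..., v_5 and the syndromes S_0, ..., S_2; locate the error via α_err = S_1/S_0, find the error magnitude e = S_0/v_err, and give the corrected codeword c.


S = (5, 9, 3), error at position 5, error magnitude e = 10, c = [6, 8, 1, 7, 0].

Step 1: column multipliers v_i = (∏_{j≠i}(α_i − α_j))^{−1} mod 11.
  i = 1 (α = 8): (8−2)(8−1)(8−5)(8−4) = 6·7·3·4 = 504 ≡ 9, so v_1 = 9^{−1} = 5 (mod 11).
  i = 2 (α = 2): (2−8)(2−1)(2−5)(2−4) = (−6)·1·(−3)·(−2) = −36 ≡ 8, so v_2 = 8^{−1} = 7 (mod 11).
  i = 3 (α = 1): (1−8)(1−2)(1−5)(1−4) = (−7)·(−1)·(−4)·(−3) = 84 ≡ 7, so v_3 = 7^{−1} = 8 (mod 11).
  i = 4 (α = 5): (5−8)(5−2)(5−1)(5−4) = (−3)·3·4·1 = −36 ≡ 8, so v_4 = 8^{−1} = 7 (mod 11).
  i = 5 (α = 4): (4−8)(4−2)(4−1)(4−5) = (−4)·2·3·(−1) = 24 ≡ 2, so v_5 = 2^{−1} = 6 (mod 11).
  v = [5, 7, 8, 7, 6].
Step 2: syndromes of r = [6, 8, 1, 7, 10] (all sums mod 11).
  S_0 = Σ v_i r_i = 5·6 + 7·8 + 8·1 + 7·7 + 6·10 = 203 ≡ 5.
  S_1 = Σ v_i α_i r_i = 5·8·6 + 7·2·8 + 8·1·1 + 7·5·7 + 6·4·10 = 845 ≡ 9.
  α_i^2 mod 11 = [9, 4, 1, 3, 5].
  S_2 = Σ v_i α_i^2 r_i = 5·9·6 + 7·4·8 + 8·1·1 + 7·3·7 + 6·5·10 = 949 ≡ 3.
  S = (5, 9, 3) ≠ 0, so r is not a codeword (an error is present).
Step 3: locate the error. For a single error e at position i, S_ℓ = v_i·e·α_i^ℓ, so α_err = S_1/S_0.
  S_0^{−1} = 5^{−1} = 9 (mod 11), so α_err = 9·9 = 81 ≡ 4 = α_5. Error position i = 5.
  Consistency check: S_2/S_1 = 3·5 = 15 ≡ 4 = α_err ✓ (single-error assumption holds).
Step 4: error magnitude e = S_0/v_5 = S_0·∏_{j≠5}(α_5 − α_j) = 5·2 = 10 ≡ 10 (mod 11).
Step 5: correct position 5: c_5 = r_5 − e = 10 − 10 ≡ 0 (mod 11). Hence c = [6, 8, 1, 7, 0].
  Check: interpolating c through the α_i gives m(x) = 5 + 7·x (degree < 2) with m(α_i) = c_i for every i, so c is indeed a codeword.


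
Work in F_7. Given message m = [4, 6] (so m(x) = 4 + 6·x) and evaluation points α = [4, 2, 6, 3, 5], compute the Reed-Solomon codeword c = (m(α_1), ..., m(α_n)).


c = [0, 2, 5, 1, 6]

Message polynomial: m(x) = 4 + 6·x (mod 7).
For each evaluation point α_i, compute m(α_i) mod 7:
  α_1 = 4: Horner steps 6 → 0, so m(4) = 0.
  α_2 = 2: Horner steps 6 → 2, so m(2) = 2.
  α_3 = 6: Horner steps 6 → 5, so m(6) = 5.
  α_4 = 3: Horner steps 6 → 1, so m(3) = 1.
  α_5 = 5: Horner steps 6 → 6, so m(5) = 6.
Codeword c = [0, 2, 5, 1, 6] ∈ F_7^5.


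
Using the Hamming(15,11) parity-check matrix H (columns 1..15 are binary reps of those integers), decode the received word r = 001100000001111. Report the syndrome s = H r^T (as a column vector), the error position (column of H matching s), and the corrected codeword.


s = (0, 1, 1, 1)^T, error position = 7, corrected codeword c = 001100100001111

Compute s = H r^T mod 2 one row at a time:
  s_1 = 0 + 0 + 0 + 0 + 1 + 1 + 1 + 1 = 4 ≡ 0 (mod 2).
  s_2 = 1 + 0 + 0 + 0 + 1 + 1 + 1 + 1 = 5 ≡ 1 (mod 2).
  s_3 = 0 + 1 + 0 + 0 + 0 + 0 + 1 + 1 = 3 ≡ 1 (mod 2).
  s_4 = 0 + 1 + 0 + 0 + 0 + 0 + 1 + 1 = 3 ≡ 1 (mod 2).
s = (0, 1, 1, 1)^T — this equals column 7 of H (binary 0111), so error is at position 7.
Correct: flip bit 7 of r = 001100000001111 to get c = 001100100001111.


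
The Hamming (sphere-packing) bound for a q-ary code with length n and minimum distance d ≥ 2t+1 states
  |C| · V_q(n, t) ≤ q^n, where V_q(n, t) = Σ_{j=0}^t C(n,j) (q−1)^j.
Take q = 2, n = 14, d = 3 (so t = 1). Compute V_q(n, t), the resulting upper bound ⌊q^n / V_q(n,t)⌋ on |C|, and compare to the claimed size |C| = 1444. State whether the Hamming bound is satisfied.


V_q(n, t) = 15, q^n = 16384, Hamming bound = 1092, |C| = 1444 > bound (violated).

Step 1: Compute V_q(n, t) = Σ_{j=0}^1 C(n, j) (q−1)^j.
  j = 0: C(14,0)·(1)^0 = 1·1 = 1.
  j = 1: C(14,1)·(1)^1 = 14·1 = 14.
  V_q(n, t) = 1 + 14 = 15.
Step 2: q^n = 2^14 = 16384.
Step 3: Hamming bound ⌊q^n / V_q(n,t)⌋ = ⌊16384/15⌋ = 1092.
Step 4: Compare |C| = 1444 to 1092: violated.
The claimed |C| lies above the Hamming bound, so no 2-ary code of length 14 with d ≥ 3 can have 1444 codewords.


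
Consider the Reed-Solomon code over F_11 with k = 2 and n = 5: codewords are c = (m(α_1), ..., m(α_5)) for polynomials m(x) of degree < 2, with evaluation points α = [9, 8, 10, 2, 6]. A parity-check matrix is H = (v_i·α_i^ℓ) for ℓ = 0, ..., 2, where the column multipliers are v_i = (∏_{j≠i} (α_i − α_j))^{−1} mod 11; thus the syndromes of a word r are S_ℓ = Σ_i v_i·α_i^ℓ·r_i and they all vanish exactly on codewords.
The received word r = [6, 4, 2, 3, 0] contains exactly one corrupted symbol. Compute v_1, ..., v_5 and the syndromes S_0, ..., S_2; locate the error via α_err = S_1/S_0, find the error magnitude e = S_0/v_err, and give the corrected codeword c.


S = (3, 8, 3), error at position 3, error magnitude e = 5, c = [6, 4, 8, 3, 0].

Step 1: column multipliers v_i = (∏_{j≠i}(α_i − α_j))^{−1} mod 11.
  i = 1 (α = 9): (9−8)(9−10)(9−2)(9−6) = 1·(−1)·7·3 = −21 ≡ 1, so v_1 = 1^{−1} = 1 (mod 11).
  i = 2 (α = 8): (8−9)(8−10)(8−2)(8−6) = (−1)·(−2)·6·2 = 24 ≡ 2, so v_2 = 2^{−1} = 6 (mod 11).
  i = 3 (α = 10): (10−9)(10−8)(10−2)(10−6) = 1·2·8·4 = 64 ≡ 9, so v_3 = 9^{−1} = 5 (mod 11).
  i = 4 (α = 2): (2−9)(2−8)(2−10)(2−6) = (−7)·(−6)·(−8)·(−4) = 1344 ≡ 2, so v_4 = 2^{−1} = 6 (mod 11).
  i = 5 (α = 6): (6−9)(6−8)(6−10)(6−2) = (−3)·(−2)·(−4)·4 = −96 ≡ 3, so v_5 = 3^{−1} = 4 (mod 11).
  v = [1, 6, 5, 6, 4].
Step 2: syndromes of r = [6, 4, 2, 3, 0] (all sums mod 11).
  S_0 = Σ v_i r_i = 1·6 + 6·4 + 5·2 + 6·3 + 4·0 = 58 ≡ 3.
  S_1 = Σ v_i α_i r_i = 1·9·6 + 6·8·4 + 5·10·2 + 6·2·3 + 4·6·0 = 382 ≡ 8.
  α_i^2 mod 11 = [4, 9, 1, 4, 3].
  S_2 = Σ v_i α_i^2 r_i = 1·4·6 + 6·9·4 + 5·1·2 + 6·4·3 + 4·3·0 = 322 ≡ 3.
  S = (3, 8, 3) ≠ 0, so r is not a codeword (an error is present).
Step 3: locate the error. For a single error e at position i, S_ℓ = v_i·e·α_i^ℓ, so α_err = S_1/S_0.
  S_0^{−1} = 3^{−1} = 4 (mod 11), so α_err = 8·4 = 32 ≡ 10 = α_3. Error position i = 3.
  Consistency check: S_2/S_1 = 3·7 = 21 ≡ 10 = α_err ✓ (single-error assumption holds).
Step 4: error magnitude e = S_0/v_3 = S_0·∏_{j≠3}(α_3 − α_j) = 3·9 = 27 ≡ 5 (mod 11).
Step 5: correct position 3: c_3 = r_3 − e = 2 − 5 ≡ 8 (mod 11). Hence c = [6, 4, 8, 3, 0].
  Check: interpolating c through the α_i gives m(x) = 10 + 2·x (degree < 2) with m(α_i) = c_i for every i, so c is indeed a codeword.


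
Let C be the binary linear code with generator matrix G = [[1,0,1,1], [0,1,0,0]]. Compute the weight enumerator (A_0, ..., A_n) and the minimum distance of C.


Weight distribution: A_0 = 1, A_1 = 1, A_3 = 1, A_4 = 1. Minimum distance d = 1.

Enumerate all 2^2 = 4 messages m ∈ F_2^2.
For each, compute codeword c = mG in F_2^4, then tally its weight.
  m = 00 → c = 0000, weight = 0.
  m = 10 → c = 1011, weight = 3.
  m = 01 → c = 0100, weight = 1.
  m = 11 → c = 1111, weight = 4.
Tally weights:
  weight 0: 1 codewords.
  weight 1: 1 codewords.
  weight 3: 1 codewords.
  weight 4: 1 codewords.
Minimum distance d = smallest w > 0 with A_w > 0 = 1.
Sanity: Σ A_w = 4 = 2^2 = 4 ✓.


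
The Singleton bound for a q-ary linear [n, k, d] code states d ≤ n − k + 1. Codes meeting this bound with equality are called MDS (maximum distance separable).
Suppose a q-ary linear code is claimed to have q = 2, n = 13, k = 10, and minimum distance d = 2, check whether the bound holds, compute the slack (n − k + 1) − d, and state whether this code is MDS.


Singleton RHS = n − k + 1 = 4, slack = 2, bound satisfied, not MDS.

Singleton bound: d ≤ n − k + 1.
Here n = 13, k = 10, so n − k + 1 = 4.
Given d = 2, check d ≤ 4: YES.
Slack = (n − k + 1) − d = 2.
The code is NOT MDS (slack = 2 > 0).
Description: the claimed parameters are [13, 10, 2]_2; such a code would be non-MDS.


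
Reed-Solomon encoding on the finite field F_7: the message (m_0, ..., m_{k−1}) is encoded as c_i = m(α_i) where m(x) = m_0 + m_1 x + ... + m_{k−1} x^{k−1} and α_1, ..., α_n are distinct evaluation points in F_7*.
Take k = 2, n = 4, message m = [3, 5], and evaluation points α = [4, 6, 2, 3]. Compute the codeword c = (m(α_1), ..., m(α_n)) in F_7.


c = [2, 5, 6, 4]

Message polynomial: m(x) = 3 + 5·x (mod 7).
For each evaluation point α_i, compute m(α_i) mod 7:
  α_1 = 4: Horner steps 5 → 2, so m(4) = 2.
  α_2 = 6: Horner steps 5 → 5, so m(6) = 5.
  α_3 = 2: Horner steps 5 → 6, so m(2) = 6.
  α_4 = 3: Horner steps 5 → 4, so m(3) = 4.
Codeword c = [2, 5, 6, 4] ∈ F_7^4.


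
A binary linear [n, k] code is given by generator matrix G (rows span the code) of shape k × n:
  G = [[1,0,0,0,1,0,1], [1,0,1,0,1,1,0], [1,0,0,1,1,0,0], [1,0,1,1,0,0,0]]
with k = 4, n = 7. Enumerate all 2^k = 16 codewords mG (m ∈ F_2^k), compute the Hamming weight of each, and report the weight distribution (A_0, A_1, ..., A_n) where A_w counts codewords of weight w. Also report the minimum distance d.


Weight distribution: A_0 = 1, A_2 = 3, A_3 = 8, A_4 = 3, A_6 = 1. Minimum distance d = 2.

Enumerate all 2^4 = 16 messages m ∈ F_2^4.
For each, compute codeword c = mG in F_2^7, then tally its weight.
  m = 0000 → c = 0000000, weight = 0.
  m = 1000 → c = 1000101, weight = 3.
  m = 0100 → c = 1010110, weight = 4.
  m = 1100 → c = 0010011, weight = 3.
  m = 0010 → c = 1001100, weight = 3.
  m = 1010 → c = 0001001, weight = 2.
  m = 0110 → c = 0011010, weight = 3.
  m = 1110 → c = 1011111, weight = 6.
  m = 0001 → c = 1011000, weight = 3.
  m = 1001 → c = 0011101, weight = 4.
  m = 0101 → c = 0001110, weight = 3.
  m = 1101 → c = 1001011, weight = 4.
  m = 0011 → c = 0010100, weight = 2.
  m = 1011 → c = 1010001, weight = 3.
  m = 0111 → c = 1000010, weight = 2.
  m = 1111 → c = 0000111, weight = 3.
Tally weights:
  weight 0: 1 codewords.
  weight 2: 3 codewords.
  weight 3: 8 codewords.
  weight 4: 3 codewords.
  weight 6: 1 codewords.
Minimum distance d = smallest w > 0 with A_w > 0 = 2.
Sanity: Σ A_w = 16 = 2^4 = 16 ✓.


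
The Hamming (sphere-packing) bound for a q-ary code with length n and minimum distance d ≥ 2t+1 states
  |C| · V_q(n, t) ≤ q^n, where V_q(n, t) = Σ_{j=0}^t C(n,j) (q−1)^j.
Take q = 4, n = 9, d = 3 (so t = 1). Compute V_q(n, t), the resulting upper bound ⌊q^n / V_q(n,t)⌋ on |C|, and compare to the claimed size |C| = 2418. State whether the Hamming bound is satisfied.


V_q(n, t) = 28, q^n = 262144, Hamming bound = 9362, |C| = 2418 ≤ bound (satisfied).

Step 1: Compute V_q(n, t) = Σ_{j=0}^1 C(n, j) (q−1)^j.
  j = 0: C(9,0)·(3)^0 = 1·1 = 1.
  j = 1: C(9,1)·(3)^1 = 9·3 = 27.
  V_q(n, t) = 1 + 27 = 28.
Step 2: q^n = 4^9 = 262144.
Step 3: Hamming bound ⌊q^n / V_q(n,t)⌋ = ⌊262144/28⌋ = 9362.
Step 4: Compare |C| = 2418 to 9362: satisfied.
The claimed |C| lies below the Hamming bound.


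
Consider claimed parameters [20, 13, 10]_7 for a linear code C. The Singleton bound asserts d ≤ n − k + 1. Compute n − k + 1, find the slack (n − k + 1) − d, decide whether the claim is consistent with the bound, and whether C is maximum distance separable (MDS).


Singleton RHS = n − k + 1 = 8, slack = -2, bound violated (no such code; not MDS).

Singleton bound: d ≤ n − k + 1.
Here n = 20, k = 13, so n − k + 1 = 8.
Given d = 10, check d ≤ 8: NO.
Slack = (n − k + 1) − d = -2.
The slack is negative: d = 10 exceeds n − k + 1 = 8 by 2, so the Singleton bound is violated and no linear [20, 13, 10]_7 code can exist. In particular it is not MDS (MDS requires d = n − k + 1 exactly).
Description: the claimed parameters are [20, 13, 10]_7; such a code would be impossible (violates the Singleton bound).


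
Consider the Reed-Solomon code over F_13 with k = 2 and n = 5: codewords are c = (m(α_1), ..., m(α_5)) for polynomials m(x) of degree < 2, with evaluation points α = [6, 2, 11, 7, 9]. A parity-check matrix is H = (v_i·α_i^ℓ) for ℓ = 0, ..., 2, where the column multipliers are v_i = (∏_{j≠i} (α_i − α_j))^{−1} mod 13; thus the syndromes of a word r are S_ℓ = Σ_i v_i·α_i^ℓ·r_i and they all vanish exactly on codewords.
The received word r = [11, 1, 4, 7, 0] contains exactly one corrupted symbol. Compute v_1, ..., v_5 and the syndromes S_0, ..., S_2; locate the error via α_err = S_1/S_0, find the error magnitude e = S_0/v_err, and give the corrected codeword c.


S = (2, 5, 6), error at position 5, error magnitude e = 1, c = [11, 1, 4, 7, 12].

Step 1: column multipliers v_i = (∏_{j≠i}(α_i − α_j))^{−1} mod 13.
  i = 1 (α = 6): (6−2)(6−11)(6−7)(6−9) = 4·(−5)·(−1)·(−3) = −60 ≡ 5, so v_1 = 5^{−1} = 8 (mod 13).
  i = 2 (α = 2): (2−6)(2−11)(2−7)(2−9) = (−4)·(−9)·(−5)·(−7) = 1260 ≡ 12, so v_2 = 12^{−1} = 12 (mod 13).
  i = 3 (α = 11): (11−6)(11−2)(11−7)(11−9) = 5·9·4·2 = 360 ≡ 9, so v_3 = 9^{−1} = 3 (mod 13).
  i = 4 (α = 7): (7−6)(7−2)(7−11)(7−9) = 1·5·(−4)·(−2) = 40 ≡ 1, so v_4 = 1^{−1} = 1 (mod 13).
  i = 5 (α = 9): (9−6)(9−2)(9−11)(9−7) = 3·7·(−2)·2 = −84 ≡ 7, so v_5 = 7^{−1} = 2 (mod 13).
  v = [8, 12, 3, 1, 2].
Step 2: syndromes of r = [11, 1, 4, 7, 0] (all sums mod 13).
  S_0 = Σ v_i r_i = 8·11 + 12·1 + 3·4 + 1·7 + 2·0 = 119 ≡ 2.
  S_1 = Σ v_i α_i r_i = 8·6·11 + 12·2·1 + 3·11·4 + 1·7·7 + 2·9·0 = 733 ≡ 5.
  α_i^2 mod 13 = [10, 4, 4, 10, 3].
  S_2 = Σ v_i α_i^2 r_i = 8·10·11 + 12·4·1 + 3·4·4 + 1·10·7 + 2·3·0 = 1046 ≡ 6.
  S = (2, 5, 6) ≠ 0, so r is not a codeword (an error is present).
Step 3: locate the error. For a single error e at position i, S_ℓ = v_i·e·α_i^ℓ, so α_err = S_1/S_0.
  S_0^{−1} = 2^{−1} = 7 (mod 13), so α_err = 5·7 = 35 ≡ 9 = α_5. Error position i = 5.
  Consistency check: S_2/S_1 = 6·8 = 48 ≡ 9 = α_err ✓ (single-error assumption holds).
Step 4: error magnitude e = S_0/v_5 = S_0·∏_{j≠5}(α_5 − α_j) = 2·7 = 14 ≡ 1 (mod 13).
Step 5: correct position 5: c_5 = r_5 − e = 0 − 1 ≡ 12 (mod 13). Hence c = [11, 1, 4, 7, 12].
  Check: interpolating c through the α_i gives m(x) = 9 + 9·x (degree < 2) with m(α_i) = c_i for every i, so c is indeed a codeword.


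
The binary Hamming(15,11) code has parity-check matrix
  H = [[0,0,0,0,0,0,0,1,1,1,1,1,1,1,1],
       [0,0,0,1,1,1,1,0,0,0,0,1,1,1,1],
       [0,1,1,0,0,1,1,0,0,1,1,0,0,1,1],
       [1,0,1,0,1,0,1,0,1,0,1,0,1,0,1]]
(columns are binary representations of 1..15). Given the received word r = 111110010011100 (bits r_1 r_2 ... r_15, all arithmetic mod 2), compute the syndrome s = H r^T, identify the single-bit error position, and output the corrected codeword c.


s = (0, 0, 1, 1)^T, error position = 3, corrected codeword c = 110110010011100

Compute s = H r^T mod 2 one row at a time:
  s_1 = 1 + 0 + 0 + 1 + 1 + 1 + 0 + 0 = 4 ≡ 0 (mod 2).
  s_2 = 1 + 1 + 0 + 0 + 1 + 1 + 0 + 0 = 4 ≡ 0 (mod 2).
  s_3 = 1 + 1 + 0 + 0 + 0 + 1 + 0 + 0 = 3 ≡ 1 (mod 2).
  s_4 = 1 + 1 + 1 + 0 + 0 + 1 + 1 + 0 = 5 ≡ 1 (mod 2).
s = (0, 0, 1, 1)^T — this equals column 3 of H (binary 0011), so error is at position 3.
Correct: flip bit 3 of r = 111110010011100 to get c = 110110010011100.
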